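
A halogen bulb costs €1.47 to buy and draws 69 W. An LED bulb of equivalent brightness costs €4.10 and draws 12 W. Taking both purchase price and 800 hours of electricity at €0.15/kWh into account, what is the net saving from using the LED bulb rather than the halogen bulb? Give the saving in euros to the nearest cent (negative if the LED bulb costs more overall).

halogen bulb: €1.47 + (69/1000) kW × 800 h × €0.15 = €1.47 + €8.28 = €9.75
LED bulb: €4.10 + (12/1000) kW × 800 h × €0.15 = €4.10 + €1.44 = €5.54
Saving = €9.75 − €5.54 = €4.21

€4.21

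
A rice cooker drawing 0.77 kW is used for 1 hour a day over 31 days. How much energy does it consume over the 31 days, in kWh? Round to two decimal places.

Runtime = 1 h/day × 31 days = 31 h
Energy = 0.77 kW × 31 h = 23.87 kWh

23.87 kWh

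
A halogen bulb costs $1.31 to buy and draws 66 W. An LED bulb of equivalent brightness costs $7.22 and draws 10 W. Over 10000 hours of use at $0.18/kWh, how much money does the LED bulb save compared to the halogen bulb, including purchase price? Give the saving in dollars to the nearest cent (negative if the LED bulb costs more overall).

$94.89

halogen bulb: $1.31 + (66/1000) kW × 10000 h × $0.18 = $1.31 + $118.8 = $120.11
LED bulb: $7.22 + (10/1000) kW × 10000 h × $0.18 = $7.22 + $18 = $25.22
Saving = $120.11 − $25.22 = $94.89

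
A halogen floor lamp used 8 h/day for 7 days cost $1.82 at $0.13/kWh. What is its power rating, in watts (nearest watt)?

250 W

Energy = $1.82 ÷ $0.13/kWh = 14 kWh
Runtime = 8 h/day × 7 days = 56 h
Power = 14 kWh ÷ 56 h = 0.25 kW = 250 W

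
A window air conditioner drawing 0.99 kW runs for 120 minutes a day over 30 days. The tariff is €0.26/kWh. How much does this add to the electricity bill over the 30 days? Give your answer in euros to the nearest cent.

€15.44

Runtime = 120 min × 30 = 3600 min = 60 h
Energy = 0.99 kW × 60 h = 59.4 kWh
Cost = 59.4 kWh × €0.26/kWh = €15.44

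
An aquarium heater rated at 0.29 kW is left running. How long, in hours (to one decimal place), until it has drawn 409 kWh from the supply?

Hours = 409 kWh ÷ 0.29 kW = 1410.3 h

1410.3 h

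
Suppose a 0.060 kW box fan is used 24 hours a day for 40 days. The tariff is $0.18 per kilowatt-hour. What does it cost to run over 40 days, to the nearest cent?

$10.37

Runtime = 24 h × 40 = 960 h
Energy = 0.06 kW × 960 h = 57.6 kWh
Cost = 57.6 kWh × $0.18/kWh = $10.37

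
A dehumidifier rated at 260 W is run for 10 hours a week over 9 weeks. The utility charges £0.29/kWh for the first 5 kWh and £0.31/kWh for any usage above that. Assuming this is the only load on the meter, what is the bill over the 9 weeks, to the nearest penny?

Runtime = 10 h/week × 9 weeks = 90 h
Energy = 0.26 kW × 90 h = 23.4 kWh
Tier 1 (0–5 kWh): 5 × £0.29 = £1.45
Above 5 kWh: 18.4 × £0.31 = £5.704
Bill = £7.15

£7.15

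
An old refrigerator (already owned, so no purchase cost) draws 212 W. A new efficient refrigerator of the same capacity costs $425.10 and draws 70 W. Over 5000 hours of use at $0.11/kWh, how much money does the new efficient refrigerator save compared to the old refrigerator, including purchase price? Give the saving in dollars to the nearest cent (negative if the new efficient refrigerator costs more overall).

-$347.00

old refrigerator: $0.00 + (212/1000) kW × 5000 h × $0.11 = $0.00 + $116.6 = $116.6
new efficient refrigerator: $425.10 + (70/1000) kW × 5000 h × $0.11 = $425.10 + $38.5 = $463.6
Saving = $116.6 − $463.6 = −$347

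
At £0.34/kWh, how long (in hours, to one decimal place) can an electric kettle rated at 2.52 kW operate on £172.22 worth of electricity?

201.0 h

Energy available = £172.22 ÷ £0.34/kWh = 506.5294 kWh
Hours = 506.5294 kWh ÷ 2.52 kW = 201.0 h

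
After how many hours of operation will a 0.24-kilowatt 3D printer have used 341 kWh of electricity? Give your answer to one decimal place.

Hours = 341 kWh ÷ 0.24 kW = 1420.8 h

1420.8 h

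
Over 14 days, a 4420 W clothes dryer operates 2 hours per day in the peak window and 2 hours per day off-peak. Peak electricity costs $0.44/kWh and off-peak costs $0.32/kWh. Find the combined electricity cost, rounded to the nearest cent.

$94.06

Peak energy = 4.42 kW × 2 h × 14 = 123.76 kWh
Off-peak energy = 4.42 kW × 2 h × 14 = 123.76 kWh
Cost = 123.76 × $0.44 + 123.76 × $0.32 = $54.4544 + $39.6032 = $94.06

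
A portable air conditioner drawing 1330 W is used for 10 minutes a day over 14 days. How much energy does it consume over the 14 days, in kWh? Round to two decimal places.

3.10 kWh

Runtime = 10 min × 14 = 140 min = 2.333333… h
Energy = 1.33 kW × 2.333333… h = 3.103333… kWh ≈ 3.10 kWh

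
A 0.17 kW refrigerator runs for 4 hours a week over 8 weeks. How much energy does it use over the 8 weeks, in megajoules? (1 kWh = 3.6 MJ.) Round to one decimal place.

19.6 MJ

Runtime = 4 h/week × 8 weeks = 32 h
Energy = 0.17 kW × 32 h = 5.44 kWh
= 5.44 × 3.6 MJ = 19.6 MJ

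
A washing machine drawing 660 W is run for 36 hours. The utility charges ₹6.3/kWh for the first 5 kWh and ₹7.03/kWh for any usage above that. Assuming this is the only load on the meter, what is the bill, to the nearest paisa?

Energy = 0.66 kW × 36 h = 23.76 kWh
Tier 1 (0–5 kWh): 5 × ₹6.3 = ₹31.5
Above 5 kWh: 18.76 × ₹7.03 = ₹131.8828
Bill = ₹163.38

₹163.38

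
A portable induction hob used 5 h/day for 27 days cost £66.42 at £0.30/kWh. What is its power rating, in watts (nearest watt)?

Energy = £66.42 ÷ £0.30/kWh = 221.4 kWh
Runtime = 5 h/day × 27 days = 135 h
Power = 221.4 kWh ÷ 135 h = 1.64 kW = 1640 W

1640 W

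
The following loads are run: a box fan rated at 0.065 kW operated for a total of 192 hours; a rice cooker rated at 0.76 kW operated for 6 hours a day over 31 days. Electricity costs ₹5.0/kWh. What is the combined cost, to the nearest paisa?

₹769.20

box fan: 0.065 kW × 192 h = 12.48 kWh
rice cooker: Runtime = 6 h/day × 31 days = 186 h
rice cooker: 0.76 kW × 186 h = 141.36 kWh
Total energy = 153.84 kWh
Cost = 153.84 × ₹5.0 = ₹769.20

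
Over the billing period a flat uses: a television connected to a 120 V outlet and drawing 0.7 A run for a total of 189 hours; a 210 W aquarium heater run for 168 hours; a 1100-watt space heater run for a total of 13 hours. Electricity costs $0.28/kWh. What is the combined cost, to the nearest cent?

$18.33

television: Power = 0.7 A × 120 V = 84 W = 0.084 kW
television: 0.084 kW × 189 h = 15.876 kWh
aquarium heater: 0.21 kW × 168 h = 35.28 kWh
space heater: 1.1 kW × 13 h = 14.3 kWh
Total energy = 65.456 kWh
Cost = 65.456 × $0.28 = $18.33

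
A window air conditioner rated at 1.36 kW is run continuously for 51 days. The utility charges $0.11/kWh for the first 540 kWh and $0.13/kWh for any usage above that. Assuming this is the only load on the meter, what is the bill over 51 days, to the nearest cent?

Runtime = 24 h × 51 = 1224 h
Energy = 1.36 kW × 1224 h = 1664.64 kWh
Tier 1 (0–540 kWh): 540 × $0.11 = $59.4
Above 540 kWh: 1124.64 × $0.13 = $146.2032
Bill = $205.60

$205.60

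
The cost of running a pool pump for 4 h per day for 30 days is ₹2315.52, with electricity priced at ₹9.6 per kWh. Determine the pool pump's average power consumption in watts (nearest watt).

Energy = ₹2315.52 ÷ ₹9.6/kWh = 241.2 kWh
Runtime = 4 h/day × 30 days = 120 h
Power = 241.2 kWh ÷ 120 h = 2.01 kW = 2010 W

2010 W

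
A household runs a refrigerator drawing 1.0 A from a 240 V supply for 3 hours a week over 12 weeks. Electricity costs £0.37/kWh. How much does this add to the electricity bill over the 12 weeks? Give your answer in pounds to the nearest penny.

Power = 1.0 A × 240 V = 240 W = 0.24 kW
Runtime = 3 h/week × 12 weeks = 36 h
Energy = 0.24 kW × 36 h = 8.64 kWh
Cost = 8.64 kWh × £0.37/kWh = £3.20

£3.20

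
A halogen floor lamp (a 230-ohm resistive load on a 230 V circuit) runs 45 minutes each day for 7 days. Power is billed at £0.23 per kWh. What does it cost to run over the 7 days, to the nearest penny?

Power = V²/R = 230²/230 = 230 W = 0.23 kW
Runtime = 45 min × 7 = 315 min = 5.25 h
Energy = 0.23 kW × 5.25 h = 1.2075 kWh
Cost = 1.2075 kWh × £0.23/kWh = £0.28

£0.28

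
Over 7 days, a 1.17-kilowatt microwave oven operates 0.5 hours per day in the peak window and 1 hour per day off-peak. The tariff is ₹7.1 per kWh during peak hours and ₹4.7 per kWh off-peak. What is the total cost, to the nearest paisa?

Peak energy = 1.17 kW × 0.5 h × 7 = 4.095 kWh
Off-peak energy = 1.17 kW × 1 h × 7 = 8.19 kWh
Cost = 4.095 × ₹7.1 + 8.19 × ₹4.7 = ₹29.0745 + ₹38.493 = ₹67.57

₹67.57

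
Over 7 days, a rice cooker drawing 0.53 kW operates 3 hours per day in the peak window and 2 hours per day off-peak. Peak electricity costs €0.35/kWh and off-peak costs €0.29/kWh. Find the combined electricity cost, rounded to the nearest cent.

Peak energy = 0.53 kW × 3 h × 7 = 11.13 kWh
Off-peak energy = 0.53 kW × 2 h × 7 = 7.42 kWh
Cost = 11.13 × €0.35 + 7.42 × €0.29 = €3.8955 + €2.1518 = €6.05

€6.05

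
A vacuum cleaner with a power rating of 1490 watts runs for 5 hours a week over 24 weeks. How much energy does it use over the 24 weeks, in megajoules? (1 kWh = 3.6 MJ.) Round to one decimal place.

Runtime = 5 h/week × 24 weeks = 120 h
Energy = 1.49 kW × 120 h = 178.8 kWh
= 178.8 × 3.6 MJ = 643.7 MJ

643.7 MJ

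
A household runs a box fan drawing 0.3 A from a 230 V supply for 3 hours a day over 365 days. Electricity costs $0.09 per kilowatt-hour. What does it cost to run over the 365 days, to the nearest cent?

$6.80

Power = 0.3 A × 230 V = 69 W = 0.069 kW
Runtime = 3 h/day × 365 days = 1095 h
Energy = 0.069 kW × 1095 h = 75.555 kWh
Cost = 75.555 kWh × $0.09/kWh = $6.80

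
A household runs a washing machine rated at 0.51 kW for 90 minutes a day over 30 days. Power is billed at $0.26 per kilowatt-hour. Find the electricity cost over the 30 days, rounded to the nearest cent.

$5.97

Runtime = 90 min × 30 = 2700 min = 45 h
Energy = 0.51 kW × 45 h = 22.95 kWh
Cost = 22.95 kWh × $0.26/kWh = $5.97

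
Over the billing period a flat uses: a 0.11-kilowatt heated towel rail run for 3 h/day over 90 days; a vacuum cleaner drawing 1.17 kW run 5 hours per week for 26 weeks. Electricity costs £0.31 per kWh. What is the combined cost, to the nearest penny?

£56.36

heated towel rail: Runtime = 3 h/day × 90 days = 270 h
heated towel rail: 0.11 kW × 270 h = 29.7 kWh
vacuum cleaner: Runtime = 5 h/week × 26 weeks = 130 h
vacuum cleaner: 1.17 kW × 130 h = 152.1 kWh
Total energy = 181.8 kWh
Cost = 181.8 × £0.31 = £56.36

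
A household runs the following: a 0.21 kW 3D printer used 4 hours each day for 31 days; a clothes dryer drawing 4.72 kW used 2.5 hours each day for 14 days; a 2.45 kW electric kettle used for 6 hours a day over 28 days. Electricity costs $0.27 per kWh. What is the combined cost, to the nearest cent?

3D printer: Runtime = 4 h/day × 31 days = 124 h
3D printer: 0.21 kW × 124 h = 26.04 kWh
clothes dryer: Runtime = 2.5 h/day × 14 days = 35 h
clothes dryer: 4.72 kW × 35 h = 165.2 kWh
electric kettle: Runtime = 6 h/day × 28 days = 168 h
electric kettle: 2.45 kW × 168 h = 411.6 kWh
Total energy = 602.84 kWh
Cost = 602.84 × $0.27 = $162.77

$162.77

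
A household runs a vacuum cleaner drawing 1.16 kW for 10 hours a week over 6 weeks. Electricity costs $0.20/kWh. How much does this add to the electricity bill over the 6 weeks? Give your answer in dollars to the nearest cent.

Runtime = 10 h/week × 6 weeks = 60 h
Energy = 1.16 kW × 60 h = 69.6 kWh
Cost = 69.6 kWh × $0.20/kWh = $13.92

$13.92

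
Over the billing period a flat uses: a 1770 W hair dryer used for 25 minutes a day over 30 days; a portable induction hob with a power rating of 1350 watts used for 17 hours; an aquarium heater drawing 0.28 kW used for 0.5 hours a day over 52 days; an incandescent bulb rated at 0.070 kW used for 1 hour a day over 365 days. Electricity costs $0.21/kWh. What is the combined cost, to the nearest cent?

$16.36

hair dryer: Runtime = 25 min × 30 = 750 min = 12.5 h
hair dryer: 1.77 kW × 12.5 h = 22.125 kWh
portable induction hob: 1.35 kW × 17 h = 22.95 kWh
aquarium heater: Runtime = 0.5 h/day × 52 days = 26 h
aquarium heater: 0.28 kW × 26 h = 7.28 kWh
incandescent bulb: Runtime = 1 h/day × 365 days = 365 h
incandescent bulb: 0.07 kW × 365 h = 25.55 kWh
Total energy = 77.905 kWh
Cost = 77.905 × $0.21 = $16.36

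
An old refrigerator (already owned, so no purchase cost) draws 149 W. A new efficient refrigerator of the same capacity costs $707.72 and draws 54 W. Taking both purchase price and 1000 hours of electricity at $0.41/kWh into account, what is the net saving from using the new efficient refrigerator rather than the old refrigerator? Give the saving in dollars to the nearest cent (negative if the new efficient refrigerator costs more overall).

old refrigerator: $0.00 + (149/1000) kW × 1000 h × $0.41 = $0.00 + $61.09 = $61.09
new efficient refrigerator: $707.72 + (54/1000) kW × 1000 h × $0.41 = $707.72 + $22.14 = $729.86
Saving = $61.09 − $729.86 = −$668.77

-$668.77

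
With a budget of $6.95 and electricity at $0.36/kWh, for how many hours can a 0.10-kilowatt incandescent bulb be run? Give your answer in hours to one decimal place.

193.1 h

Energy available = $6.95 ÷ $0.36/kWh = 19.3056 kWh
Hours = 19.3056 kWh ÷ 0.1 kW = 193.1 h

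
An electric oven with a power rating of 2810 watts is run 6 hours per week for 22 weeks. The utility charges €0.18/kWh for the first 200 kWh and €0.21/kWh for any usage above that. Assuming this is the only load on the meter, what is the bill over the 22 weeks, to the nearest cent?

Runtime = 6 h/week × 22 weeks = 132 h
Energy = 2.81 kW × 132 h = 370.92 kWh
Tier 1 (0–200 kWh): 200 × €0.18 = €36
Above 200 kWh: 170.92 × €0.21 = €35.8932
Bill = €71.89

€71.89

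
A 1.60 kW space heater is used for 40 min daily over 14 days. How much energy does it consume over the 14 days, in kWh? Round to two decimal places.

Runtime = 40 min × 14 = 560 min = 9.333333… h
Energy = 1.6 kW × 9.333333… h = 14.933333… kWh ≈ 14.93 kWh

14.93 kWh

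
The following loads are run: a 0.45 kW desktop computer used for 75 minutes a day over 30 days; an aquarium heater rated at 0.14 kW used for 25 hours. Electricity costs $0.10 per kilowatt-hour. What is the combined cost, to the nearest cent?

desktop computer: Runtime = 75 min × 30 = 2250 min = 37.5 h
desktop computer: 0.45 kW × 37.5 h = 16.875 kWh
aquarium heater: 0.14 kW × 25 h = 3.5 kWh
Total energy = 20.375 kWh
Cost = 20.375 × $0.10 = $2.04

$2.04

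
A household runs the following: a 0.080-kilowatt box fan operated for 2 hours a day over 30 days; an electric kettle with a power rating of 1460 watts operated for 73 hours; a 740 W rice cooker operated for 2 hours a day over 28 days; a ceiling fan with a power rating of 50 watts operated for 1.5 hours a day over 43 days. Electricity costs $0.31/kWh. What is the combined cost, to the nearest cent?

box fan: Runtime = 2 h/day × 30 days = 60 h
box fan: 0.08 kW × 60 h = 4.8 kWh
electric kettle: 1.46 kW × 73 h = 106.58 kWh
rice cooker: Runtime = 2 h/day × 28 days = 56 h
rice cooker: 0.74 kW × 56 h = 41.44 kWh
ceiling fan: Runtime = 1.5 h/day × 43 days = 64.5 h
ceiling fan: 0.05 kW × 64.5 h = 3.225 kWh
Total energy = 156.045 kWh
Cost = 156.045 × $0.31 = $48.37

$48.37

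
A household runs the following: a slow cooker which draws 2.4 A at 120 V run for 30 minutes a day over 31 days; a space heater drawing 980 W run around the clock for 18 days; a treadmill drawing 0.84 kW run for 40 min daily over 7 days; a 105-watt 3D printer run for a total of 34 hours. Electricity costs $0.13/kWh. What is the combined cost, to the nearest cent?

slow cooker: Power = 2.4 A × 120 V = 288 W = 0.288 kW
slow cooker: Runtime = 30 min × 31 = 930 min = 15.5 h
slow cooker: 0.288 kW × 15.5 h = 4.464 kWh
space heater: Runtime = 24 h × 18 = 432 h
space heater: 0.98 kW × 432 h = 423.36 kWh
treadmill: Runtime = 40 min × 7 = 280 min = 4.666666… h
treadmill: 0.84 kW × 4.666666… h = 3.92 kWh
3D printer: 0.105 kW × 34 h = 3.57 kWh
Total energy = 435.314 kWh
Cost = 435.314 × $0.13 = $56.59

$56.59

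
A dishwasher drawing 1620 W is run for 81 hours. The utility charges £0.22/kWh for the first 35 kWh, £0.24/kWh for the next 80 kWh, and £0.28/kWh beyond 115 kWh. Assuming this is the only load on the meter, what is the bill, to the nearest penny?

£31.44

Energy = 1.62 kW × 81 h = 131.22 kWh
Tier 1 (0–35 kWh): 35 × £0.22 = £7.7
Tier 2 (35–115 kWh): 80 × £0.24 = £19.2
Above 115 kWh: 16.22 × £0.28 = £4.5416
Bill = £31.44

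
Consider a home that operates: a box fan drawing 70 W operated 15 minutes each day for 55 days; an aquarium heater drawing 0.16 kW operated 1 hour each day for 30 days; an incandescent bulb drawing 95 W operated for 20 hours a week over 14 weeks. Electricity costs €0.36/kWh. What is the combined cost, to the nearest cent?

box fan: Runtime = 15 min × 55 = 825 min = 13.75 h
box fan: 0.07 kW × 13.75 h = 0.9625 kWh
aquarium heater: Runtime = 1 h/day × 30 days = 30 h
aquarium heater: 0.16 kW × 30 h = 4.8 kWh
incandescent bulb: Runtime = 20 h/week × 14 weeks = 280 h
incandescent bulb: 0.095 kW × 280 h = 26.6 kWh
Total energy = 32.3625 kWh
Cost = 32.3625 × €0.36 = €11.65

€11.65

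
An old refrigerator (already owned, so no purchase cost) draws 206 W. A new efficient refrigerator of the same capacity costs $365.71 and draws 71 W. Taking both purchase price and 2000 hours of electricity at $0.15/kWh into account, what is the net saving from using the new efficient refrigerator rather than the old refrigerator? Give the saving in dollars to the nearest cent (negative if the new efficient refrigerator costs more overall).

-$325.21

old refrigerator: $0.00 + (206/1000) kW × 2000 h × $0.15 = $0.00 + $61.8 = $61.8
new efficient refrigerator: $365.71 + (71/1000) kW × 2000 h × $0.15 = $365.71 + $21.3 = $387.01
Saving = $61.8 − $387.01 = −$325.21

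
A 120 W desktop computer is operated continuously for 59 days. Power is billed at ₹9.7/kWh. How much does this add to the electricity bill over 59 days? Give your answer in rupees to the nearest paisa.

₹1648.22

Runtime = 24 h × 59 = 1416 h
Energy = 0.12 kW × 1416 h = 169.92 kWh
Cost = 169.92 kWh × ₹9.7/kWh = ₹1648.22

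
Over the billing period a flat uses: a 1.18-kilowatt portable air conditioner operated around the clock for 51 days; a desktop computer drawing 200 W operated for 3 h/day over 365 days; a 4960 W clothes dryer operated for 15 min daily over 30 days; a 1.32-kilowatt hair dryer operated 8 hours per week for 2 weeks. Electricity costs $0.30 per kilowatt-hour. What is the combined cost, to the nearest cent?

$516.49

portable air conditioner: Runtime = 24 h × 51 = 1224 h
portable air conditioner: 1.18 kW × 1224 h = 1444.32 kWh
desktop computer: Runtime = 3 h/day × 365 days = 1095 h
desktop computer: 0.2 kW × 1095 h = 219 kWh
clothes dryer: Runtime = 15 min × 30 = 450 min = 7.5 h
clothes dryer: 4.96 kW × 7.5 h = 37.2 kWh
hair dryer: Runtime = 8 h/week × 2 weeks = 16 h
hair dryer: 1.32 kW × 16 h = 21.12 kWh
Total energy = 1721.64 kWh
Cost = 1721.64 × $0.30 = $516.49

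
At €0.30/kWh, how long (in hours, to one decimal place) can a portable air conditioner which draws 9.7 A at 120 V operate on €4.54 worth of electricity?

Power = 9.7 A × 120 V = 1164 W = 1.164 kW
Energy available = €4.54 ÷ €0.30/kWh = 15.1333 kWh
Hours = 15.1333 kWh ÷ 1.164 kW = 13.0 h

13.0 h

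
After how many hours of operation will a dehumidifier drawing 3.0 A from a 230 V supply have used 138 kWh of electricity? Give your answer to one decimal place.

200.0 h

Power = 3.0 A × 230 V = 690 W = 0.69 kW
Hours = 138 kWh ÷ 0.69 kW = 200.0 h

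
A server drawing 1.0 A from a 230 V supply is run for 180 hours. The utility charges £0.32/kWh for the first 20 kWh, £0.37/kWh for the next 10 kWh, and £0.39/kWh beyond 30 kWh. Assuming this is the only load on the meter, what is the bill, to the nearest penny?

Power = 1.0 A × 230 V = 230 W = 0.23 kW
Energy = 0.23 kW × 180 h = 41.4 kWh
Tier 1 (0–20 kWh): 20 × £0.32 = £6.4
Tier 2 (20–30 kWh): 10 × £0.37 = £3.7
Above 30 kWh: 11.4 × £0.39 = £4.446
Bill = £14.55

£14.55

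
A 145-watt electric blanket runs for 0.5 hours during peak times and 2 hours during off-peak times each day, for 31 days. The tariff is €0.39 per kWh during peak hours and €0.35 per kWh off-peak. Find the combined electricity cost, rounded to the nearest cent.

Peak energy = 0.145 kW × 0.5 h × 31 = 2.2475 kWh
Off-peak energy = 0.145 kW × 2 h × 31 = 8.99 kWh
Cost = 2.2475 × €0.39 + 8.99 × €0.35 = €0.876525 + €3.1465 = €4.02

€4.02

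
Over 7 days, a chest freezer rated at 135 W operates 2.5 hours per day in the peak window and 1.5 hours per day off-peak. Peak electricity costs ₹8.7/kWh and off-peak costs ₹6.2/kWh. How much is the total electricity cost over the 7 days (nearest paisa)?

₹29.34

Peak energy = 0.135 kW × 2.5 h × 7 = 2.3625 kWh
Off-peak energy = 0.135 kW × 1.5 h × 7 = 1.4175 kWh
Cost = 2.3625 × ₹8.7 + 1.4175 × ₹6.2 = ₹20.55375 + ₹8.7885 = ₹29.34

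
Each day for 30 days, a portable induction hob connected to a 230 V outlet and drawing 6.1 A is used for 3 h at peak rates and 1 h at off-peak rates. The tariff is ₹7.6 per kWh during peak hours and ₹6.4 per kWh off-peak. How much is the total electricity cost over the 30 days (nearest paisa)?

₹1229.03

Power = 6.1 A × 230 V = 1403 W = 1.403 kW
Peak energy = 1.403 kW × 3 h × 30 = 126.27 kWh
Off-peak energy = 1.403 kW × 1 h × 30 = 42.09 kWh
Cost = 126.27 × ₹7.6 + 42.09 × ₹6.4 = ₹959.652 + ₹269.376 = ₹1229.03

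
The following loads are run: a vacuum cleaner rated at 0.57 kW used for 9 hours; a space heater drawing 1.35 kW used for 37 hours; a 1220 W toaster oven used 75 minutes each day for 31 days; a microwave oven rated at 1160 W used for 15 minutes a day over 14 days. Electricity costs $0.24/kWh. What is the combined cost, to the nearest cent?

$25.54

vacuum cleaner: 0.57 kW × 9 h = 5.13 kWh
space heater: 1.35 kW × 37 h = 49.95 kWh
toaster oven: Runtime = 75 min × 31 = 2325 min = 38.75 h
toaster oven: 1.22 kW × 38.75 h = 47.275 kWh
microwave oven: Runtime = 15 min × 14 = 210 min = 3.5 h
microwave oven: 1.16 kW × 3.5 h = 4.06 kWh
Total energy = 106.415 kWh
Cost = 106.415 × $0.24 = $25.54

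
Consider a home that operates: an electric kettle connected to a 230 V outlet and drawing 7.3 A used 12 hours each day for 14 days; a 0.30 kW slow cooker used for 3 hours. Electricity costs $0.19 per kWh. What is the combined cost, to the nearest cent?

$53.76

electric kettle: Power = 7.3 A × 230 V = 1679 W = 1.679 kW
electric kettle: Runtime = 12 h/day × 14 days = 168 h
electric kettle: 1.679 kW × 168 h = 282.072 kWh
slow cooker: 0.3 kW × 3 h = 0.9 kWh
Total energy = 282.972 kWh
Cost = 282.972 × $0.19 = $53.76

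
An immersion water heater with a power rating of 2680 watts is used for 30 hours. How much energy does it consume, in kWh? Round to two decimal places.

80.40 kWh

Energy = 2.68 kW × 30 h = 80.4 kWh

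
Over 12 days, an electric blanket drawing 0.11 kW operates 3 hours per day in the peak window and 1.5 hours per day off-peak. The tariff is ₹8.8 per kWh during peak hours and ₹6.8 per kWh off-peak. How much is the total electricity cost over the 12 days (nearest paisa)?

Peak energy = 0.11 kW × 3 h × 12 = 3.96 kWh
Off-peak energy = 0.11 kW × 1.5 h × 12 = 1.98 kWh
Cost = 3.96 × ₹8.8 + 1.98 × ₹6.8 = ₹34.848 + ₹13.464 = ₹48.31

₹48.31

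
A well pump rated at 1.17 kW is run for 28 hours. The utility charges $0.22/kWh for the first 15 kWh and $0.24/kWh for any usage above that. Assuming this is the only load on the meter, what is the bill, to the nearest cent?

$7.56

Energy = 1.17 kW × 28 h = 32.76 kWh
Tier 1 (0–15 kWh): 15 × $0.22 = $3.3
Above 15 kWh: 17.76 × $0.24 = $4.2624
Bill = $7.56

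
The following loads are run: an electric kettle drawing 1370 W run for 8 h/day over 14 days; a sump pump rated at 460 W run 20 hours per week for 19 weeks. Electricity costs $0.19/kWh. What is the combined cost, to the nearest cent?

$62.37

electric kettle: Runtime = 8 h/day × 14 days = 112 h
electric kettle: 1.37 kW × 112 h = 153.44 kWh
sump pump: Runtime = 20 h/week × 19 weeks = 380 h
sump pump: 0.46 kW × 380 h = 174.8 kWh
Total energy = 328.24 kWh
Cost = 328.24 × $0.19 = $62.37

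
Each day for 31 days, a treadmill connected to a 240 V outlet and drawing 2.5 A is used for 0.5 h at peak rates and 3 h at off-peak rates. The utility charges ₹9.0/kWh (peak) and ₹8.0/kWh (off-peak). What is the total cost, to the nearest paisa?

₹530.10

Power = 2.5 A × 240 V = 600 W = 0.6 kW
Peak energy = 0.6 kW × 0.5 h × 31 = 9.3 kWh
Off-peak energy = 0.6 kW × 3 h × 31 = 55.8 kWh
Cost = 9.3 × ₹9.0 + 55.8 × ₹8.0 = ₹83.7 + ₹446.4 = ₹530.10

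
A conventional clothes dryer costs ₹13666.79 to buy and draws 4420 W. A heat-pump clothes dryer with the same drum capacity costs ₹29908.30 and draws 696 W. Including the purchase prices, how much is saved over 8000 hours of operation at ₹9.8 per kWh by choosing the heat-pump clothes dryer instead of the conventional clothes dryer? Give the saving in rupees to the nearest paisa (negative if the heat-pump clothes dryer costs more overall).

₹275720.09

conventional clothes dryer: ₹13666.79 + (4420/1000) kW × 8000 h × ₹9.8 = ₹13666.79 + ₹346528 = ₹360194.79
heat-pump clothes dryer: ₹29908.30 + (696/1000) kW × 8000 h × ₹9.8 = ₹29908.30 + ₹54566.4 = ₹84474.7
Saving = ₹360194.79 − ₹84474.7 = ₹275720.09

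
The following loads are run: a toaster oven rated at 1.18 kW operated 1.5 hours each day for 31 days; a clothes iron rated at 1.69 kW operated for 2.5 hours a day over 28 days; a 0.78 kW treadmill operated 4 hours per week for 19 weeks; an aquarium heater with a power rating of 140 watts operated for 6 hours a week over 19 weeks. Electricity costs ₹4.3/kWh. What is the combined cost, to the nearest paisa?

toaster oven: Runtime = 1.5 h/day × 31 days = 46.5 h
toaster oven: 1.18 kW × 46.5 h = 54.87 kWh
clothes iron: Runtime = 2.5 h/day × 28 days = 70 h
clothes iron: 1.69 kW × 70 h = 118.3 kWh
treadmill: Runtime = 4 h/week × 19 weeks = 76 h
treadmill: 0.78 kW × 76 h = 59.28 kWh
aquarium heater: Runtime = 6 h/week × 19 weeks = 114 h
aquarium heater: 0.14 kW × 114 h = 15.96 kWh
Total energy = 248.41 kWh
Cost = 248.41 × ₹4.3 = ₹1068.16

₹1068.16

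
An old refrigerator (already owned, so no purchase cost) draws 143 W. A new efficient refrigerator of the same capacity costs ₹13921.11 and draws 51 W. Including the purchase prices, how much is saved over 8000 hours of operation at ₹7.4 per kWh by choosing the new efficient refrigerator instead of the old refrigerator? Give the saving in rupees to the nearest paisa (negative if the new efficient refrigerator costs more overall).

-₹8474.71

old refrigerator: ₹0.00 + (143/1000) kW × 8000 h × ₹7.4 = ₹0.00 + ₹8465.6 = ₹8465.6
new efficient refrigerator: ₹13921.11 + (51/1000) kW × 8000 h × ₹7.4 = ₹13921.11 + ₹3019.2 = ₹16940.31
Saving = ₹8465.6 − ₹16940.31 = −₹8474.71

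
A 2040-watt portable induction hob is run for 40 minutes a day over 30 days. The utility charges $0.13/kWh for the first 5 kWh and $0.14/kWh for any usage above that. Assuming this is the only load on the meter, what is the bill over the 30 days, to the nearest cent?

$5.66

Runtime = 40 min × 30 = 1200 min = 20 h
Energy = 2.04 kW × 20 h = 40.8 kWh
Tier 1 (0–5 kWh): 5 × $0.13 = $0.65
Above 5 kWh: 35.8 × $0.14 = $5.012
Bill = $5.66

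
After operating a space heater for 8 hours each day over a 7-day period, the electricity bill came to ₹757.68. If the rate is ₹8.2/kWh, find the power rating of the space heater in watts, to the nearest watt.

Energy = ₹757.68 ÷ ₹8.2/kWh = 92.4 kWh
Runtime = 8 h/day × 7 days = 56 h
Power = 92.4 kWh ÷ 56 h = 1.65 kW = 1650 W

1650 W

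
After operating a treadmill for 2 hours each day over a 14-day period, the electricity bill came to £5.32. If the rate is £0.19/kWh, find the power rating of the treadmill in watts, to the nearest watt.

Energy = £5.32 ÷ £0.19/kWh = 28 kWh
Runtime = 2 h/day × 14 days = 28 h
Power = 28 kWh ÷ 28 h = 1 kW = 1000 W

1000 W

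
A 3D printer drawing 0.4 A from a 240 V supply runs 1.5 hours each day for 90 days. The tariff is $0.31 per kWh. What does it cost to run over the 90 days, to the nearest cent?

$4.02

Power = 0.4 A × 240 V = 96 W = 0.096 kW
Runtime = 1.5 h/day × 90 days = 135 h
Energy = 0.096 kW × 135 h = 12.96 kWh
Cost = 12.96 kWh × $0.31/kWh = $4.02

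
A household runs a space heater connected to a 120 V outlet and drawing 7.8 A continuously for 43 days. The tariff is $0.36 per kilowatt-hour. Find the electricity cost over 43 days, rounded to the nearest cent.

$347.74

Power = 7.8 A × 120 V = 936 W = 0.936 kW
Runtime = 24 h × 43 = 1032 h
Energy = 0.936 kW × 1032 h = 965.952 kWh
Cost = 965.952 kWh × $0.36/kWh = $347.74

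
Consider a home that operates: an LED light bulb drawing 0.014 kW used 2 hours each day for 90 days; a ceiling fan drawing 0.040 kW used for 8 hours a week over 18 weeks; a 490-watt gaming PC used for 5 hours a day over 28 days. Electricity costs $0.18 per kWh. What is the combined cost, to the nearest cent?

$13.84

LED light bulb: Runtime = 2 h/day × 90 days = 180 h
LED light bulb: 0.014 kW × 180 h = 2.52 kWh
ceiling fan: Runtime = 8 h/week × 18 weeks = 144 h
ceiling fan: 0.04 kW × 144 h = 5.76 kWh
gaming PC: Runtime = 5 h/day × 28 days = 140 h
gaming PC: 0.49 kW × 140 h = 68.6 kWh
Total energy = 76.88 kWh
Cost = 76.88 × $0.18 = $13.84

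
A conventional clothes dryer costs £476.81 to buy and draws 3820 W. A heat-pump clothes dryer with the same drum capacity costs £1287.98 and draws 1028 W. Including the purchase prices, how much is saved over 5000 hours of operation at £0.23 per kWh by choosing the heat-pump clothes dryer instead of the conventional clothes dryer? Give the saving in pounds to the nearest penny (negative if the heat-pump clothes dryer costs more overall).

£2399.63

conventional clothes dryer: £476.81 + (3820/1000) kW × 5000 h × £0.23 = £476.81 + £4393 = £4869.81
heat-pump clothes dryer: £1287.98 + (1028/1000) kW × 5000 h × £0.23 = £1287.98 + £1182.2 = £2470.18
Saving = £4869.81 − £2470.18 = £2399.63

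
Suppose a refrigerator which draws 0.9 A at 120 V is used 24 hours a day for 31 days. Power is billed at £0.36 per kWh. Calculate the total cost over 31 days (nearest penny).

£28.93

Power = 0.9 A × 120 V = 108 W = 0.108 kW
Runtime = 24 h × 31 = 744 h
Energy = 0.108 kW × 744 h = 80.352 kWh
Cost = 80.352 kWh × £0.36/kWh = £28.93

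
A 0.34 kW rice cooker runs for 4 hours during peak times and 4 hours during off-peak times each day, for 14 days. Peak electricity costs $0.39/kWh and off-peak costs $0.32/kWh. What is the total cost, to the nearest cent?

$13.52

Peak energy = 0.34 kW × 4 h × 14 = 19.04 kWh
Off-peak energy = 0.34 kW × 4 h × 14 = 19.04 kWh
Cost = 19.04 × $0.39 + 19.04 × $0.32 = $7.4256 + $6.0928 = $13.52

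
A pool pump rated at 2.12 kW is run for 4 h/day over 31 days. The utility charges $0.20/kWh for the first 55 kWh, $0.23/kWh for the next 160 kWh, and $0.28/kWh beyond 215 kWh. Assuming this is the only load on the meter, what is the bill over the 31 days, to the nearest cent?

$61.21

Runtime = 4 h/day × 31 days = 124 h
Energy = 2.12 kW × 124 h = 262.88 kWh
Tier 1 (0–55 kWh): 55 × $0.20 = $11
Tier 2 (55–215 kWh): 160 × $0.23 = $36.8
Above 215 kWh: 47.88 × $0.28 = $13.4064
Bill = $61.21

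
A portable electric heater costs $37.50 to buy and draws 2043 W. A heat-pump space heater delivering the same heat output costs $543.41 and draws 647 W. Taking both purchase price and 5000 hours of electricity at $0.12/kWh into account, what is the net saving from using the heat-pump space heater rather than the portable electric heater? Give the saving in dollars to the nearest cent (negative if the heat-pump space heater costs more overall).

portable electric heater: $37.50 + (2043/1000) kW × 5000 h × $0.12 = $37.50 + $1225.8 = $1263.3
heat-pump space heater: $543.41 + (647/1000) kW × 5000 h × $0.12 = $543.41 + $388.2 = $931.61
Saving = $1263.3 − $931.61 = $331.69

$331.69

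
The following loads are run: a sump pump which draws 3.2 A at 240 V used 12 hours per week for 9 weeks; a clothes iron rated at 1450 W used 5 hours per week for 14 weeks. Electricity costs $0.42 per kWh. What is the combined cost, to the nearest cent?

$77.47

sump pump: Power = 3.2 A × 240 V = 768 W = 0.768 kW
sump pump: Runtime = 12 h/week × 9 weeks = 108 h
sump pump: 0.768 kW × 108 h = 82.944 kWh
clothes iron: Runtime = 5 h/week × 14 weeks = 70 h
clothes iron: 1.45 kW × 70 h = 101.5 kWh
Total energy = 184.444 kWh
Cost = 184.444 × $0.42 = $77.47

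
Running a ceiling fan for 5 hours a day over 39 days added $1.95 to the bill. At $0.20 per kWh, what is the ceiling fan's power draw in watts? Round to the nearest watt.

Energy = $1.95 ÷ $0.20/kWh = 9.75 kWh
Runtime = 5 h/day × 39 days = 195 h
Power = 9.75 kWh ÷ 195 h = 0.05 kW = 50 W

50 W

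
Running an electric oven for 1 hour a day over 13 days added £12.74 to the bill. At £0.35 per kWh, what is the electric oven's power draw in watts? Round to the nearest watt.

Energy = £12.74 ÷ £0.35/kWh = 36.4 kWh
Runtime = 1 h/day × 13 days = 13 h
Power = 36.4 kWh ÷ 13 h = 2.8 kW = 2800 W

2800 W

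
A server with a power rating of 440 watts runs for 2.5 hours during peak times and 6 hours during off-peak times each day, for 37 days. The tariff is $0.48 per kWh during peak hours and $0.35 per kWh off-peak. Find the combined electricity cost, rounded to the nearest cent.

Peak energy = 0.44 kW × 2.5 h × 37 = 40.7 kWh
Off-peak energy = 0.44 kW × 6 h × 37 = 97.68 kWh
Cost = 40.7 × $0.48 + 97.68 × $0.35 = $19.536 + $34.188 = $53.72

$53.72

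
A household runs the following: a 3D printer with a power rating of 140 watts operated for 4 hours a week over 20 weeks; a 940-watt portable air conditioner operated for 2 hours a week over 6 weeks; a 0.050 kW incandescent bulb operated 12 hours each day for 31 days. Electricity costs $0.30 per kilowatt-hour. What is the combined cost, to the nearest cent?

3D printer: Runtime = 4 h/week × 20 weeks = 80 h
3D printer: 0.14 kW × 80 h = 11.2 kWh
portable air conditioner: Runtime = 2 h/week × 6 weeks = 12 h
portable air conditioner: 0.94 kW × 12 h = 11.28 kWh
incandescent bulb: Runtime = 12 h/day × 31 days = 372 h
incandescent bulb: 0.05 kW × 372 h = 18.6 kWh
Total energy = 41.08 kWh
Cost = 41.08 × $0.30 = $12.32

$12.32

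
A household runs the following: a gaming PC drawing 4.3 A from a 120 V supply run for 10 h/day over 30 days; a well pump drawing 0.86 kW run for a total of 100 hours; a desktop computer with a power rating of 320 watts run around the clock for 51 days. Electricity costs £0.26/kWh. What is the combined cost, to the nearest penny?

£164.44

gaming PC: Power = 4.3 A × 120 V = 516 W = 0.516 kW
gaming PC: Runtime = 10 h/day × 30 days = 300 h
gaming PC: 0.516 kW × 300 h = 154.8 kWh
well pump: 0.86 kW × 100 h = 86 kWh
desktop computer: Runtime = 24 h × 51 = 1224 h
desktop computer: 0.32 kW × 1224 h = 391.68 kWh
Total energy = 632.48 kWh
Cost = 632.48 × £0.26 = £164.44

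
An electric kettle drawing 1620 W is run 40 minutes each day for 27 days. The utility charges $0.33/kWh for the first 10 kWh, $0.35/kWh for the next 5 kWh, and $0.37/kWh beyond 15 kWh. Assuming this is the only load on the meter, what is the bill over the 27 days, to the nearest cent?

Runtime = 40 min × 27 = 1080 min = 18 h
Energy = 1.62 kW × 18 h = 29.16 kWh
Tier 1 (0–10 kWh): 10 × $0.33 = $3.3
Tier 2 (10–15 kWh): 5 × $0.35 = $1.75
Above 15 kWh: 14.16 × $0.37 = $5.2392
Bill = $10.29

$10.29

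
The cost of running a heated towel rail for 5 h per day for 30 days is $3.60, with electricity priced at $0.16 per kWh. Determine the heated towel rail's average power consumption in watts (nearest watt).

Energy = $3.60 ÷ $0.16/kWh = 22.5 kWh
Runtime = 5 h/day × 30 days = 150 h
Power = 22.5 kWh ÷ 150 h = 0.15 kW = 150 W

150 W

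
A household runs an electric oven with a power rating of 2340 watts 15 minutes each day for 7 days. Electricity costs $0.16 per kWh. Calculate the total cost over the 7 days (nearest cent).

$0.66

Runtime = 15 min × 7 = 105 min = 1.75 h
Energy = 2.34 kW × 1.75 h = 4.095 kWh
Cost = 4.095 kWh × $0.16/kWh = $0.66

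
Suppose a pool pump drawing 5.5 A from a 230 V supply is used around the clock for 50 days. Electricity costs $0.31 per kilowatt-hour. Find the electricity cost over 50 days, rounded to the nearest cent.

Power = 5.5 A × 230 V = 1265 W = 1.265 kW
Runtime = 24 h × 50 = 1200 h
Energy = 1.265 kW × 1200 h = 1518 kWh
Cost = 1518 kWh × $0.31/kWh = $470.58

$470.58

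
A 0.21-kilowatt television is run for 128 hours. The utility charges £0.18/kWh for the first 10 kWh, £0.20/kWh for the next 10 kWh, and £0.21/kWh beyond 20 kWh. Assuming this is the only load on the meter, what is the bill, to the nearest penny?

Energy = 0.21 kW × 128 h = 26.88 kWh
Tier 1 (0–10 kWh): 10 × £0.18 = £1.8
Tier 2 (10–20 kWh): 10 × £0.20 = £2
Above 20 kWh: 6.88 × £0.21 = £1.4448
Bill = £5.24

£5.24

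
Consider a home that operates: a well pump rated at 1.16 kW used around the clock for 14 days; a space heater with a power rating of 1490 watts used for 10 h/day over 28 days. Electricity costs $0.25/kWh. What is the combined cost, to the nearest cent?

well pump: Runtime = 24 h × 14 = 336 h
well pump: 1.16 kW × 336 h = 389.76 kWh
space heater: Runtime = 10 h/day × 28 days = 280 h
space heater: 1.49 kW × 280 h = 417.2 kWh
Total energy = 806.96 kWh
Cost = 806.96 × $0.25 = $201.74

$201.74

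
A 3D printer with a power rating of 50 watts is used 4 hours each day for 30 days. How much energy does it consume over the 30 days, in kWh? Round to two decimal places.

6.00 kWh

Runtime = 4 h/day × 30 days = 120 h
Energy = 0.05 kW × 120 h = 6 kWh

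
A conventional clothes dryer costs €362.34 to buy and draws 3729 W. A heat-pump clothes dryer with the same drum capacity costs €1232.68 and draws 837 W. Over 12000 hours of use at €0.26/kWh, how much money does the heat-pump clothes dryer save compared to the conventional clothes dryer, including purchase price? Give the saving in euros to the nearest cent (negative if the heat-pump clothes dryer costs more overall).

€8152.70

conventional clothes dryer: €362.34 + (3729/1000) kW × 12000 h × €0.26 = €362.34 + €11634.48 = €11996.82
heat-pump clothes dryer: €1232.68 + (837/1000) kW × 12000 h × €0.26 = €1232.68 + €2611.44 = €3844.12
Saving = €11996.82 − €3844.12 = €8152.7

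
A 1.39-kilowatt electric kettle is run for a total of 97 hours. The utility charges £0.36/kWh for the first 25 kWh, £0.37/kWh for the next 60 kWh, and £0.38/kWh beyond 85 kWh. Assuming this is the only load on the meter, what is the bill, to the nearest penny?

Energy = 1.39 kW × 97 h = 134.83 kWh
Tier 1 (0–25 kWh): 25 × £0.36 = £9
Tier 2 (25–85 kWh): 60 × £0.37 = £22.2
Above 85 kWh: 49.83 × £0.38 = £18.9354
Bill = £50.14

£50.14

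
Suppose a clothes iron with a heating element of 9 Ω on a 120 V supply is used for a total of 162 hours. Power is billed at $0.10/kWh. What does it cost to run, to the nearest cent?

$25.92

Power = V²/R = 120²/9 = 1600 W = 1.6 kW
Energy = 1.6 kW × 162 h = 259.2 kWh
Cost = 259.2 kWh × $0.10/kWh = $25.92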